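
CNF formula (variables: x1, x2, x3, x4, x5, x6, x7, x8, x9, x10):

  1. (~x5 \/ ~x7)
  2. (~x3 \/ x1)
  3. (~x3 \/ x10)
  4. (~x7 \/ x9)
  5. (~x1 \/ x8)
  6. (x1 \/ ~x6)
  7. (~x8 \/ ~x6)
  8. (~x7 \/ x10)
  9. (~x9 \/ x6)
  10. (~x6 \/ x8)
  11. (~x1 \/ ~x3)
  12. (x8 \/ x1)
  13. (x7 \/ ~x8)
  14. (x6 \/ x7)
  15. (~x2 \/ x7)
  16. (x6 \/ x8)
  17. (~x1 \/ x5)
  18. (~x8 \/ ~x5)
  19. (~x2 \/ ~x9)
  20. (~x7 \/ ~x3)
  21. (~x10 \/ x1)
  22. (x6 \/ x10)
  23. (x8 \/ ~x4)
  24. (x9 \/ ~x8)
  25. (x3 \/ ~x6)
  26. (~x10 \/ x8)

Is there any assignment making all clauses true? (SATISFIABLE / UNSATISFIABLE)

x8 = True:
  propagation gives x6=False, x9=False; an empty clause results — contradiction.
x8 = False:
  propagation gives x1=False; an empty clause results — contradiction.
Every branch closes, so no satisfying assignment exists.

UNSATISFIABLE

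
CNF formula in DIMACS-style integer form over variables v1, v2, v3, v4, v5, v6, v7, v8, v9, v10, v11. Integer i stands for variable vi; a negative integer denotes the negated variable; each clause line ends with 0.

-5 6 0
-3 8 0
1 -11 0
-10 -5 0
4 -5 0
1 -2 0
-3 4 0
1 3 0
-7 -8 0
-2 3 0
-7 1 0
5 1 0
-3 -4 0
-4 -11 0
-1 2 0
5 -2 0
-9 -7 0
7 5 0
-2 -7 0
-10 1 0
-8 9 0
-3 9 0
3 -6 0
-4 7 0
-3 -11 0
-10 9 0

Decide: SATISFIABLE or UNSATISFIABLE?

UNSATISFIABLE

v3 = True:
  propagation gives v8=True, v4=True; an empty clause results — contradiction.
v3 = False:
  propagation gives v1=True, v2=False; an empty clause results — contradiction.
Every branch closes, so no satisfying assignment exists.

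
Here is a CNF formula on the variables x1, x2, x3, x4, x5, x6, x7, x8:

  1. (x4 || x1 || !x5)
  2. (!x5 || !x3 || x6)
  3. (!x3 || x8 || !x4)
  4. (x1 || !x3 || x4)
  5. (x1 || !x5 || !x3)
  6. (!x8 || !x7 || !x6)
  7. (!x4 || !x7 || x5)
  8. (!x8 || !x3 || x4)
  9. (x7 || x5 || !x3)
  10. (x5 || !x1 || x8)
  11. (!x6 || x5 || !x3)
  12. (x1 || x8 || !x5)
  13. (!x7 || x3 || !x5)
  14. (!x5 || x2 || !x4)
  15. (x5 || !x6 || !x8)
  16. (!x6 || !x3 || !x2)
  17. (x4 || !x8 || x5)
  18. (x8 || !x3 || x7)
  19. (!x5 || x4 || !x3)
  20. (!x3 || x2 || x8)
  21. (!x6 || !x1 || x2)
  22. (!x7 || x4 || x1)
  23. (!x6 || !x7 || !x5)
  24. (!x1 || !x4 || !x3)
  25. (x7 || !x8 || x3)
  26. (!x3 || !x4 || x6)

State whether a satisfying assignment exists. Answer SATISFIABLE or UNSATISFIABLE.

SATISFIABLE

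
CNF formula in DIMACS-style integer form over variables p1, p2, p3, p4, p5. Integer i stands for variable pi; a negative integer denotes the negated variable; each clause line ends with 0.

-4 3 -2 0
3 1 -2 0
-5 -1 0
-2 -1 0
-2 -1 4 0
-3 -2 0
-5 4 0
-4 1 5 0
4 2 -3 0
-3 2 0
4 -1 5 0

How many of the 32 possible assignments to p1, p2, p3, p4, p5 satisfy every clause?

The models are:
  p1=0 p2=0 p3=0 p4=0 p5=0
  p1=0 p2=0 p3=0 p4=1 p5=1
  p1=1 p2=0 p3=0 p4=1 p5=0
Count: 3.

3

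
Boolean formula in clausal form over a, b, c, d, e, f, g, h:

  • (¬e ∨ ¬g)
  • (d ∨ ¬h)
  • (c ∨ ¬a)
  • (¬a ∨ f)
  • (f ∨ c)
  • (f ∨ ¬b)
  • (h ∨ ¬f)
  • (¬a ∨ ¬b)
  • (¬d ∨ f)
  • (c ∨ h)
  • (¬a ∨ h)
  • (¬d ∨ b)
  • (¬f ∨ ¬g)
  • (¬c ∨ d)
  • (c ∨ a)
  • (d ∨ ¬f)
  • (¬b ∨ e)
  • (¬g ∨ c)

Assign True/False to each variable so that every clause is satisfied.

a=0, b=1, c=1, d=1, e=1, f=1, g=0, h=1

Pure literal: g appears only negated; assign g = False.
Set a = False and propagate.
  then c is forced to True.
  then d is forced to True.
  then f is forced to True.
  then h is forced to True.
  then b is forced to True.
  then e is forced to True.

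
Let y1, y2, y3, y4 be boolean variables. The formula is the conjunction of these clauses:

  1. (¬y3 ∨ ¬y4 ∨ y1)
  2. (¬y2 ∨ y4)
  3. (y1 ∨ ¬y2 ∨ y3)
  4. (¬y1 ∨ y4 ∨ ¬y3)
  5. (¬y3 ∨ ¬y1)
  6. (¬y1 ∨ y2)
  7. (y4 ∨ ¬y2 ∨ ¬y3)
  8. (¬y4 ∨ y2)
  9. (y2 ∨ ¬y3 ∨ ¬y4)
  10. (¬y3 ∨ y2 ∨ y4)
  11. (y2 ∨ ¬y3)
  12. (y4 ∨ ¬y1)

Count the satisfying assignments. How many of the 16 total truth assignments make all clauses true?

2

Satisfying assignments:
  y1=0 y2=0 y3=0 y4=0
  y1=1 y2=1 y3=0 y4=1
Count: 2.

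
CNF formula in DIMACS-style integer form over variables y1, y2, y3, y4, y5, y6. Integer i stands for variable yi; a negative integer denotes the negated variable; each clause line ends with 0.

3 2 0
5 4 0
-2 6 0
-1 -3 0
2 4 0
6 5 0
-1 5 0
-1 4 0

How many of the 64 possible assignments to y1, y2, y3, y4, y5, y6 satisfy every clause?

10

Case analysis on y1 and y2:
  y1=1, y2=1: remaining (y3,y4,y5,y6) ∈ {(0,1,1,1)} — 1.
  y1=1, y2=0: a clause becomes empty — 0.
  y1=0, y2=1: y3 free; 3 ways for (y4,y5,y6) × 2^1 = 6.
  y1=0, y2=0: remaining (y3,y4,y5,y6) ∈ {(1,1,0,1); (1,1,1,0); (1,1,1,1)} — 3.
Total: 1 + 0 + 6 + 3 = 10.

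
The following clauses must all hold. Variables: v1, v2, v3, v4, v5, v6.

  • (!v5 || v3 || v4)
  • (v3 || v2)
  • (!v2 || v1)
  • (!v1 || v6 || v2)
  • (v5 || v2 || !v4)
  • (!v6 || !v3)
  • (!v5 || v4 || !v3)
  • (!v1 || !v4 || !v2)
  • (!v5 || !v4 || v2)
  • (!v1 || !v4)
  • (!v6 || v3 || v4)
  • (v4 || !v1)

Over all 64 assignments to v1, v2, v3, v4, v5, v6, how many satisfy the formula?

The models are:
  v1=F v2=F v3=T v4=F v5=F v6=F
Count: 1.

1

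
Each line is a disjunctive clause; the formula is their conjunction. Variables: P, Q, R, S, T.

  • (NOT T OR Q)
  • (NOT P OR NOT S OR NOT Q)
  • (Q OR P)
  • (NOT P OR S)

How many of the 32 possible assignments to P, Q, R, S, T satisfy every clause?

10

Case analysis on P and Q:
  P=1, Q=1: a clause becomes empty — 0.
  P=1, Q=0: remaining (R,S,T) ∈ {(0,1,0); (1,1,0)} — 2.
  P=0, Q=1: R, S, T free → 2^3 = 8.
  P=0, Q=0: a clause becomes empty — 0.
Total: 0 + 2 + 8 + 0 = 10.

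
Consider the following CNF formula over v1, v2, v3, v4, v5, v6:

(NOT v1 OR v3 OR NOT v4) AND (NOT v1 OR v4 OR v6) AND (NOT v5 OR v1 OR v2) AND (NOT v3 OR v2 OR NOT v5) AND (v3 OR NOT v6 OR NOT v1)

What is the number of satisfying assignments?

33

Split on v1, then v3.
  v1=T, v3=T: 9 of the 16 assignments to (v2,v4,v5,v6) work.
  v1=T, v3=F: a clause becomes empty — 0.
  v1=F, v3=T: v4, v6 free; 3 ways for (v2,v5) × 2^2 = 12.
  v1=F, v3=F: v4, v6 free; 3 ways for (v2,v5) × 2^2 = 12.
Total: 9 + 0 + 12 + 12 = 33.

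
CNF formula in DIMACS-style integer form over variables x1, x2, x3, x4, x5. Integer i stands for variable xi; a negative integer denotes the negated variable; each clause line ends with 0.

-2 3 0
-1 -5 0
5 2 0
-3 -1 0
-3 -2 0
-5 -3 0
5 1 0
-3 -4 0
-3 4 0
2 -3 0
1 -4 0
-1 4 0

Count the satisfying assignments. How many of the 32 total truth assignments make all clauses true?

1

The models are:
  x1=0 x2=0 x3=0 x4=0 x5=1
Count: 1.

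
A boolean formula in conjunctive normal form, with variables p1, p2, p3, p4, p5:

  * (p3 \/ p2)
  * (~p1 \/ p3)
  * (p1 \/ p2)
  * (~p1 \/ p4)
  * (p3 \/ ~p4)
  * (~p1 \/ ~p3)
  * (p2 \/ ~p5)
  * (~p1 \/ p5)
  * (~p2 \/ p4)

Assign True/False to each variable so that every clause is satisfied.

p1 = False, p2 = True, p3 = True, p4 = True, p5 = True

Check each clause:
  1. (p2 \/ p3) — p2 is true.
  2. (~p1 \/ p3) — p3 is true.
  3. (p1 \/ p2) — p2 is true.
  4. (p4 \/ ~p1) — p4 is true.
  5. (p3 \/ ~p4) — p3 is true.
  6. (~p3 \/ ~p1) — ~p1 is true.
  7. (~p5 \/ p2) — p2 is true.
  8. (p5 \/ ~p1) — p5 is true.
  9. (p4 \/ ~p2) — p4 is true.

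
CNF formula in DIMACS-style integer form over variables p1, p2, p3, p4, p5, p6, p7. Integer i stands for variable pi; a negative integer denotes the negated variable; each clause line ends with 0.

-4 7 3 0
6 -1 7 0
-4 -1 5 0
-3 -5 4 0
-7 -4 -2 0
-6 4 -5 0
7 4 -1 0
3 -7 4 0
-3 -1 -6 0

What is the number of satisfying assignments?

35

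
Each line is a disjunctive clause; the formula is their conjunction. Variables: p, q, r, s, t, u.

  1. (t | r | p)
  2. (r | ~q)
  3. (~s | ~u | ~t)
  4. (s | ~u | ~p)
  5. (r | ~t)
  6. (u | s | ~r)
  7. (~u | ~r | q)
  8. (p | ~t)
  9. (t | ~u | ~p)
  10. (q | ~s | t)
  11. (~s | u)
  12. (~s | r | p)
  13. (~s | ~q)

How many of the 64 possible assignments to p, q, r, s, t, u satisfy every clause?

2

Satisfying assignments:
  p=0 q=1 r=1 s=0 t=0 u=1
  p=1 q=0 r=0 s=0 t=0 u=0
Count: 2.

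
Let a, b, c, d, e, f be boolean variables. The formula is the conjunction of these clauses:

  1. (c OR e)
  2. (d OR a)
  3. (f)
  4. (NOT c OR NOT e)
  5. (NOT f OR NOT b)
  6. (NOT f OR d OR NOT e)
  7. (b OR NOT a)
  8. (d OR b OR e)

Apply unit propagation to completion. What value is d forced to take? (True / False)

Unit clause (f) sets f = True.
(NOT b OR NOT f) with f = True leaves only NOT b, so b = False.
From (NOT a OR b) and b = False: a = False.
(d OR a) with a = False leaves only d, so d = True.

True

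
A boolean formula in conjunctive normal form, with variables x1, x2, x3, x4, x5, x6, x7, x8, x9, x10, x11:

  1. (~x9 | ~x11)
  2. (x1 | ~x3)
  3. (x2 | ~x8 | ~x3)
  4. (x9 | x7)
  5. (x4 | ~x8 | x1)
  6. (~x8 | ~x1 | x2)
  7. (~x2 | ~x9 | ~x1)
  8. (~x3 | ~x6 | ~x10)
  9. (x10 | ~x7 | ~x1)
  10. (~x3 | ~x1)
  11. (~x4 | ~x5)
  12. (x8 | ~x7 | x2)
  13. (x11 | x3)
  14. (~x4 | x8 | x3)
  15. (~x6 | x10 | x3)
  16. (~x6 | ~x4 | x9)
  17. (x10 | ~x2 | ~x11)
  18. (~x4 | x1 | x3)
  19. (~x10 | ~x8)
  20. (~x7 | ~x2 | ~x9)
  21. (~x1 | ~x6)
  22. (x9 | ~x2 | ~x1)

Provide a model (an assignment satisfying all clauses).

x1=False, x2=True, x3=False, x4=False, x5=True, x6=False, x7=True, x8=False, x9=False, x10=True, x11=True

Pure literal: x6 appears only negated; assign x6 = False.
Try x1 = False.
  then x3 is forced to False.
  then x11 is forced to True.
  then x9 is forced to False.
  then x7 is forced to True.
  then x4 is forced to False.
  then x8 is forced to False.
  then x2 is forced to True.
  then x10 is forced to True.
x5 is now unconstrained; take x5 = True.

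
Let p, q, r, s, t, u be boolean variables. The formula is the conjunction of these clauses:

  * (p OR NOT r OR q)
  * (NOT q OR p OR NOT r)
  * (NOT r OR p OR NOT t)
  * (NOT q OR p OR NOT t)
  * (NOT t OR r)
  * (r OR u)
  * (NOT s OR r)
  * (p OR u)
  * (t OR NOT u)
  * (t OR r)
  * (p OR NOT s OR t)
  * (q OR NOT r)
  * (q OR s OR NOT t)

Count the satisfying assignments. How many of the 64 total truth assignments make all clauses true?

6

The models are:
  p=1 q=1 r=1 s=0 t=0 u=0
  p=1 q=1 r=1 s=0 t=1 u=0
  p=1 q=1 r=1 s=0 t=1 u=1
  p=1 q=1 r=1 s=1 t=0 u=0
  p=1 q=1 r=1 s=1 t=1 u=0
  p=1 q=1 r=1 s=1 t=1 u=1
Count: 6.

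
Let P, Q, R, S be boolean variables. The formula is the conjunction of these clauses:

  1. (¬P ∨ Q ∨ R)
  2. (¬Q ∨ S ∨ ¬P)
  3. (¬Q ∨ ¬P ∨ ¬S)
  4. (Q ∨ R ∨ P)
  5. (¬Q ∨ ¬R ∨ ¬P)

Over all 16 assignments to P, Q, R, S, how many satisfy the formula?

8

Satisfying assignments:
  P=F Q=F R=T S=F
  P=F Q=F R=T S=T
  P=F Q=T R=F S=F
  P=F Q=T R=F S=T
  P=F Q=T R=T S=F
  P=F Q=T R=T S=T
  P=T Q=F R=T S=F
  P=T Q=F R=T S=T
Count: 8.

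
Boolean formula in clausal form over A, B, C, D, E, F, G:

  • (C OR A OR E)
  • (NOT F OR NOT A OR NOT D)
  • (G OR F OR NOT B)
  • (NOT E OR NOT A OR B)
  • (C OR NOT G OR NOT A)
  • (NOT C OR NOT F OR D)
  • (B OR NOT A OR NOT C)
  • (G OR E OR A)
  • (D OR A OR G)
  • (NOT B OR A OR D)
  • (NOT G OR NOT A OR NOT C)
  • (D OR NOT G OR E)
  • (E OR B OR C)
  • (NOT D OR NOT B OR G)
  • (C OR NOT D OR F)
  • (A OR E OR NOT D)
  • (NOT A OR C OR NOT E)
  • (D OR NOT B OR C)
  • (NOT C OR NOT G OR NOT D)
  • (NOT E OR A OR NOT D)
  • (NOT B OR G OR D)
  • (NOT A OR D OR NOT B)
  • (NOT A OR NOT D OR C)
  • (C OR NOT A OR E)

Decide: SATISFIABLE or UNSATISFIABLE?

SATISFIABLE

Set A = False and propagate.
The remaining clauses are satisfied by B = False, C = False, D = False, E = True, F = False, G = True.
Every clause has at least one true literal under this assignment.
So A=F, B=F, C=F, D=F, E=T, F=F, G=T is a satisfying assignment.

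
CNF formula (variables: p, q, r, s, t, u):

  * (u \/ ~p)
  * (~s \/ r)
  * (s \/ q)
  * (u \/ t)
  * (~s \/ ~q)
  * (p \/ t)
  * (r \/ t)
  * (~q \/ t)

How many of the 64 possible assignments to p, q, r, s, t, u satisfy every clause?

10

Case analysis on t and q:
  t=1, q=1: r free; 3 ways for (p,s,u) × 2^1 = 6.
  t=1, q=0: remaining (p,r,s,u) ∈ {(0,1,1,0); (0,1,1,1); (1,1,1,1)} — 3.
  t=0, q=1: a clause becomes empty — 0.
  t=0, q=0: remaining (p,r,s,u) ∈ {(1,1,1,1)} — 1.
Total: 6 + 3 + 0 + 1 = 10.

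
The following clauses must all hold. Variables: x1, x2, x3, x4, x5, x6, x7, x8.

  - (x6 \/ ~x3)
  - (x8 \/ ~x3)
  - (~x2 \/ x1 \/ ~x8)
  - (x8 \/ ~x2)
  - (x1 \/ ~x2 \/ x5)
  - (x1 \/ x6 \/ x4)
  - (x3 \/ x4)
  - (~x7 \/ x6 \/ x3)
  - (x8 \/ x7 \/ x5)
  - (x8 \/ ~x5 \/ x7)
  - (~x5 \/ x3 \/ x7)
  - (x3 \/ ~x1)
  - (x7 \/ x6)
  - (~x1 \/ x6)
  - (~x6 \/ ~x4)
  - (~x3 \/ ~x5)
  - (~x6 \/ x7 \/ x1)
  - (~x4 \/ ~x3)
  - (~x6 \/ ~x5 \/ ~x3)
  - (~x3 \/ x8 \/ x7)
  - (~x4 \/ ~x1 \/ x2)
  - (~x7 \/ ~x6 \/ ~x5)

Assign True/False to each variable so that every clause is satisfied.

x1 = T  x2 = T  x3 = T  x4 = F  x5 = F  x6 = T  x7 = T  x8 = T

Branch on x1: take x1 = True.
  then x3 is forced to True.
  then x6 is forced to True.
  then x8 is forced to True.
  then x4 is forced to False.
  then x5 is forced to False.
x2, x7 are now unconstrained; take x2 = True, x7 = True.
Check each clause:
  1. (~x3 \/ x6) — x6 is true.
  2. (x8 \/ ~x3) — x8 is true.
  3. (x1 \/ ~x2 \/ ~x8) — x1 is true.
  4. (x8 \/ ~x2) — x8 is true.
  5. (x5 \/ ~x2 \/ x1) — x1 is true.
  6. (x1 \/ x6 \/ x4) — x1 is true.
  7. (x3 \/ x4) — x3 is true.
  8. (x6 \/ ~x7 \/ x3) — x3 is true.
  9. (x8 \/ x7 \/ x5) — x8 is true.
  10. (x8 \/ ~x5 \/ x7) — x8 is true.
  11. (~x5 \/ x3 \/ x7) — ~x5 is true.
  12. (~x1 \/ x3) — x3 is true.
  13. (x6 \/ x7) — x6 is true.
  14. (~x1 \/ x6) — x6 is true.
  15. (~x4 \/ ~x6) — ~x4 is true.
  16. (~x5 \/ ~x3) — ~x5 is true.
  17. (x7 \/ ~x6 \/ x1) — x1 is true.
  18. (~x3 \/ ~x4) — ~x4 is true.
  19. (~x6 \/ ~x3 \/ ~x5) — ~x5 is true.
  20. (x8 \/ x7 \/ ~x3) — x8 is true.
  21. (~x1 \/ x2 \/ ~x4) — x2 is true.
  22. (~x5 \/ ~x6 \/ ~x7) — ~x5 is true.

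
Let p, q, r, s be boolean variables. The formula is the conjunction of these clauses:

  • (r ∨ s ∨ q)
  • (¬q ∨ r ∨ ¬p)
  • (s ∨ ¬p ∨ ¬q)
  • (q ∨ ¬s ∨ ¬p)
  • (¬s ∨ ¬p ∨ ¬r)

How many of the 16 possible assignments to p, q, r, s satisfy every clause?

8

The models are:
  p=F q=F r=F s=T
  p=F q=F r=T s=F
  p=F q=F r=T s=T
  p=F q=T r=F s=F
  p=F q=T r=F s=T
  p=F q=T r=T s=F
  p=F q=T r=T s=T
  p=T q=F r=T s=F
Count: 8.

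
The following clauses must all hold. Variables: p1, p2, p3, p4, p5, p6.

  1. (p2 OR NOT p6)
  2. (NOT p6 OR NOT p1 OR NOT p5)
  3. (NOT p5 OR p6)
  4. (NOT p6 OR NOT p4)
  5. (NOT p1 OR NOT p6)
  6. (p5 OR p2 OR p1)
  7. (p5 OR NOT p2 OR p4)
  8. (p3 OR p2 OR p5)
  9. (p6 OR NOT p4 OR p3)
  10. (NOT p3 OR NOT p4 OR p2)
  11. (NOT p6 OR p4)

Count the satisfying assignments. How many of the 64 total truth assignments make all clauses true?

3

The models are:
  p1=F p2=T p3=T p4=T p5=F p6=F
  p1=T p2=F p3=T p4=F p5=F p6=F
  p1=T p2=T p3=T p4=T p5=F p6=F
Count: 3.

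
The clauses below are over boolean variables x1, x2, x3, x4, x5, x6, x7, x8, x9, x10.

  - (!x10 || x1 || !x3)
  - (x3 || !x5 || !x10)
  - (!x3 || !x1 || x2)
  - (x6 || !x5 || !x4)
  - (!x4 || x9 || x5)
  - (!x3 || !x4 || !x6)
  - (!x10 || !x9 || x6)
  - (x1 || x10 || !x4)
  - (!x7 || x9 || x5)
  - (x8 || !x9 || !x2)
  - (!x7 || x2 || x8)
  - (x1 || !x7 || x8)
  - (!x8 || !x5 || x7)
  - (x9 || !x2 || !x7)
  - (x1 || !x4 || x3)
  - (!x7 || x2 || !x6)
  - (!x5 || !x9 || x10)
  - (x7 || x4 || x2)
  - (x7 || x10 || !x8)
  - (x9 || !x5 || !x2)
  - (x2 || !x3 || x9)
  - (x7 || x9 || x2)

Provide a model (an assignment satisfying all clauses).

Set x1 = False and propagate.
Set x2 = False and propagate.
Set x3 = True and propagate.
  then x10 is forced to False.
  then x4 is forced to False.
  then x7 is forced to True.
  then x8 is forced to True.
  then x6 is forced to False.
  then x9 is forced to True.
  then x5 is forced to False.

x1=False  x2=False  x3=True  x4=False  x5=False  x6=False  x7=True  x8=True  x9=True  x10=False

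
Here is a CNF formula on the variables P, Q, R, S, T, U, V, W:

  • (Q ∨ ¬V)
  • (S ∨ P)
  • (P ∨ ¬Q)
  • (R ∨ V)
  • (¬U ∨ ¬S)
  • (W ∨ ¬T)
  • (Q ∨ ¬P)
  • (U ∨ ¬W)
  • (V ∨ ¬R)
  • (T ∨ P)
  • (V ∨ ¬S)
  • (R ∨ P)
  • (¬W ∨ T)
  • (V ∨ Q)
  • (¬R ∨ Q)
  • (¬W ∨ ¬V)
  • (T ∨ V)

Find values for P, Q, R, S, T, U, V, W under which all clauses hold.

P=True, Q=True, R=True, S=True, T=False, U=False, V=True, W=False

Branch on P: take P = True.
  then Q is forced to True.
Set R = True and propagate.
  then V is forced to True.
  then W is forced to False.
  then T is forced to False.
Set S = True and propagate.
  then U is forced to False.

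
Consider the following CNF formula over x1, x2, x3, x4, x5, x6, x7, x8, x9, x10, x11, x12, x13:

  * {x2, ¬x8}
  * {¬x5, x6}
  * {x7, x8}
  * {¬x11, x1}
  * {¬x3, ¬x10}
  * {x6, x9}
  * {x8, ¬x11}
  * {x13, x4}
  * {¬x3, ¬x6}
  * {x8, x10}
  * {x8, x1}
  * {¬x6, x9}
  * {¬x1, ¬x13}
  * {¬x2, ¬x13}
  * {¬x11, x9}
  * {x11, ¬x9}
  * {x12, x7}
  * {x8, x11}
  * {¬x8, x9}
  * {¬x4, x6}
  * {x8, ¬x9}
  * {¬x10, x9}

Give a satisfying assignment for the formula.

x1=T, x2=T, x3=F, x4=T, x5=T, x6=T, x7=T, x8=T, x9=T, x10=F, x11=T, x12=T, x13=F

Pure literal: x3 appears only negated; assign x3 = False.
Pure literal: x7 appears only positively; assign x7 = True.
Set x1 = True and propagate.
  then x13 is forced to False.
  then x4 is forced to True.
  then x6 is forced to True.
  then x9 is forced to True.
  then x11 is forced to True.
  then x8 is forced to True.
  then x2 is forced to True.
x5, x10, x12 are now unconstrained; take x5 = True, x10 = False, x12 = True.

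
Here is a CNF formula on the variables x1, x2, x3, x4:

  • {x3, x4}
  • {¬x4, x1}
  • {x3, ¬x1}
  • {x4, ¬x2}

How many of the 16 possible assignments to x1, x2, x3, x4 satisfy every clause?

4

The models are:
  x1=0 x2=0 x3=1 x4=0
  x1=1 x2=0 x3=1 x4=0
  x1=1 x2=0 x3=1 x4=1
  x1=1 x2=1 x3=1 x4=1
That's 4 in total.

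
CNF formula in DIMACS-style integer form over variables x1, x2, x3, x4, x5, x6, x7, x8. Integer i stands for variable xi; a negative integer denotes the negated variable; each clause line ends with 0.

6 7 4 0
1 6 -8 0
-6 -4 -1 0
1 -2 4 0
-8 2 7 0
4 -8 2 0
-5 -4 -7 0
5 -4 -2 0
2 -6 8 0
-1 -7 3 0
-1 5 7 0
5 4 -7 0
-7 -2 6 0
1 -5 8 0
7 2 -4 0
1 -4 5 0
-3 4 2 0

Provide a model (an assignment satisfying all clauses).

x1=T, x2=T, x3=F, x4=F, x5=T, x6=T, x7=F, x8=T

Check each clause:
  1. (x4 | x7 | x6) — x6 is true.
  2. (x6 | x1 | ~x8) — x1 is true.
  3. (~x4 | ~x6 | ~x1) — ~x4 is true.
  4. (x4 | ~x2 | x1) — x1 is true.
  5. (x7 | ~x8 | x2) — x2 is true.
  6. (x4 | x2 | ~x8) — x2 is true.
  7. (~x7 | ~x4 | ~x5) — ~x7 is true.
  8. (~x2 | x5 | ~x4) — ~x4 is true.
  9. (~x6 | x8 | x2) — x8 is true.
  10. (~x1 | ~x7 | x3) — ~x7 is true.
  11. (x5 | ~x1 | x7) — x5 is true.
  12. (x5 | ~x7 | x4) — ~x7 is true.
  13. (~x7 | ~x2 | x6) — ~x7 is true.
  14. (x8 | x1 | ~x5) — x8 is true.
  15. (~x4 | x7 | x2) — x2 is true.
  16. (x1 | ~x4 | x5) — x1 is true.
  17. (~x3 | x2 | x4) — x2 is true.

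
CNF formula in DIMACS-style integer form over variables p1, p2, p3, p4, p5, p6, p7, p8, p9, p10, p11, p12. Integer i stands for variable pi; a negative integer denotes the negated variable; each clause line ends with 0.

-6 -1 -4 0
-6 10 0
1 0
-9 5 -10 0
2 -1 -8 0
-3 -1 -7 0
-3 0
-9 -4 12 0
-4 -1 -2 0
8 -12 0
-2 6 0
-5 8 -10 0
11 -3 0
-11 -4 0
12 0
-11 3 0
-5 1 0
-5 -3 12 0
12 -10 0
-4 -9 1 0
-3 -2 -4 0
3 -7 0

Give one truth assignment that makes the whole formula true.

Unit propagation: (p1) forces p1 = True.
Unit propagation: (¬p3) forces p3 = False.
(p12) is a unit clause, so p12 = True.
Unit propagation: (p8) forces p8 = True.
The clause (p2) is unit: p2 must be True.
The clause (¬p4) is unit: p4 must be False.
(p6) is a unit clause, so p6 = True.
The clause (p10) is unit: p10 must be True.
Unit propagation: (¬p11) forces p11 = False.
(¬p7) is a unit clause, so p7 = False.
Pure literal: p9 appears only negated; assign p9 = False.
p5 is now unconstrained; take p5 = False.
Every clause has at least one true literal under this assignment.

p1 = True, p2 = True, p3 = False, p4 = False, p5 = False, p6 = True, p7 = False, p8 = True, p9 = False, p10 = True, p11 = False, p12 = True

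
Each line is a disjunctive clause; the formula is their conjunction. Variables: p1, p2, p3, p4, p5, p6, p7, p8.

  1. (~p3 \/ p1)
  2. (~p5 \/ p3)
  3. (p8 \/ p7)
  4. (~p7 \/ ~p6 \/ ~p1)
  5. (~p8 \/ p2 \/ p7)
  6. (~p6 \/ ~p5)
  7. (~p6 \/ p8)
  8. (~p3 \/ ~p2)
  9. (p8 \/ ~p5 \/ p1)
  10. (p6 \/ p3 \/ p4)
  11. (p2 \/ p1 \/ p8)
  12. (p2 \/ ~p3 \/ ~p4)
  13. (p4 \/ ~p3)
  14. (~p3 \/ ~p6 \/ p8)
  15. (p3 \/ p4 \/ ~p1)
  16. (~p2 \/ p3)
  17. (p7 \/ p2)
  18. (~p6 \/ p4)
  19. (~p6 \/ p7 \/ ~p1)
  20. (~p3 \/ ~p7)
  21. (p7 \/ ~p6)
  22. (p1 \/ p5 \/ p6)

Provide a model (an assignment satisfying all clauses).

p1 = True, p2 = False, p3 = False, p4 = True, p5 = False, p6 = False, p7 = True, p8 = False

Try p1 = True.
Set p2 = False and propagate.
  then p7 is forced to True.
  then p6 is forced to False.
  then p3 is forced to False.
  then p5 is forced to False.
  then p4 is forced to True.
p8 is now unconstrained; take p8 = False.
Every clause has at least one true literal under this assignment.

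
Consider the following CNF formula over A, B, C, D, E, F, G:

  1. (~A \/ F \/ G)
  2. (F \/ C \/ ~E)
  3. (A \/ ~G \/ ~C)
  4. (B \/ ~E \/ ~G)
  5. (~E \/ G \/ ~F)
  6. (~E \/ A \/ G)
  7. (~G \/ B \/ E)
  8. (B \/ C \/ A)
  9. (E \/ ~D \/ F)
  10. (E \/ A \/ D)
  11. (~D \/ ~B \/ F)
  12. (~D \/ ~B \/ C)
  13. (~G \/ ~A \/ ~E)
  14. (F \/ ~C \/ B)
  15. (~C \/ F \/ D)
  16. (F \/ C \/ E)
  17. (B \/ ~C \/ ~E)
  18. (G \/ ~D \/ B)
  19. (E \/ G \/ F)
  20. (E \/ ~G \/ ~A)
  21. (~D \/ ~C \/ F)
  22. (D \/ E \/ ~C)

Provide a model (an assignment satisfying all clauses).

Try A = False.
Try B = True.
Branch on C: take C = False.
  then D is forced to False.
  then E is forced to True.
  then F is forced to True.
  then G is forced to True.
Every clause has at least one true literal under this assignment.

A=F, B=T, C=F, D=F, E=T, F=T, G=T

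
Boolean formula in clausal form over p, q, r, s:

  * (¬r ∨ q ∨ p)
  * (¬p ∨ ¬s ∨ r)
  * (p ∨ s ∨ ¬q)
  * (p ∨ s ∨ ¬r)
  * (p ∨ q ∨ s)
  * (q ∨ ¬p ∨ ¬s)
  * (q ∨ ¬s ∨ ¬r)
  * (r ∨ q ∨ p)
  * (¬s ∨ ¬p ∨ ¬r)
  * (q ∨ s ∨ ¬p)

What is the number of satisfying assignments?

The models are:
  p=F q=T r=F s=T
  p=F q=T r=T s=T
  p=T q=T r=F s=F
  p=T q=T r=T s=F
Count: 4.

4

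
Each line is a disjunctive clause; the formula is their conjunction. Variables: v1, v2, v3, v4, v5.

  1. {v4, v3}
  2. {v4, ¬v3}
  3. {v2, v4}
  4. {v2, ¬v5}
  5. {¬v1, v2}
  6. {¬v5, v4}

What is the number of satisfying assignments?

10

Split on v4, then v2.
  v4=1, v2=1: v1, v3, v5 free → 2^3 = 8.
  v4=1, v2=0: remaining (v1,v3,v5) ∈ {(0,0,0); (0,1,0)} — 2.
  v4=0, v2=1: a clause becomes empty — 0.
  v4=0, v2=0: a clause becomes empty — 0.
Total: 8 + 2 + 0 + 0 = 10.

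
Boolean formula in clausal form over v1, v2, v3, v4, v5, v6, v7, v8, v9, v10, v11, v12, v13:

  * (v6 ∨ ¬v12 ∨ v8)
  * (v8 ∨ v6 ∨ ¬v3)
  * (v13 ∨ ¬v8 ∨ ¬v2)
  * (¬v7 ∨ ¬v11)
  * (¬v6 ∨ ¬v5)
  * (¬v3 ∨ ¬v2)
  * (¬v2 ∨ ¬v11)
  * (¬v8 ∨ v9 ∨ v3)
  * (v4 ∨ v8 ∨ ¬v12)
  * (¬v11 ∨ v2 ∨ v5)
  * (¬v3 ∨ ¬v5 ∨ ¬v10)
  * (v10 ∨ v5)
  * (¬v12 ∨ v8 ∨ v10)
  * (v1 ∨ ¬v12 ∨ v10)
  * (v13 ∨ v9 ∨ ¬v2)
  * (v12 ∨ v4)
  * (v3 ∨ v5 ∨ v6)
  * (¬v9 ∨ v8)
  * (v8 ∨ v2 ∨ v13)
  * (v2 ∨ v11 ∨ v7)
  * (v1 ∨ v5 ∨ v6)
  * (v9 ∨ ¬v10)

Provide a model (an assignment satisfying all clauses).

v4 occurs only positively in the remaining clauses — set v4 = True.
Try v1 = False.
Branch on v2: take v2 = False.
Set v3 = True and propagate.
The remaining clauses are satisfied by v5 = True, v6 = False, v7 = False, v8 = True, v9 = False, v10 = False, v11 = True, v12 = False, v13 = False.
Every clause has at least one true literal under this assignment.

v1 = False, v2 = False, v3 = True, v4 = True, v5 = True, v6 = False, v7 = False, v8 = True, v9 = False, v10 = False, v11 = True, v12 = False, v13 = False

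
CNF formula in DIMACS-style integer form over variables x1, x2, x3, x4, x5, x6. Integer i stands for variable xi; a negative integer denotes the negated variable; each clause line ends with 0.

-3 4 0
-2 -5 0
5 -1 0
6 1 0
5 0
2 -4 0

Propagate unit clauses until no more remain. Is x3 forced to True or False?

False

Unit clause (x5) sets x5 = True.
From (¬x2 ∨ ¬x5) and x5 = True: x2 = False.
(x2 ∨ ¬x4) with x2 = False leaves only ¬x4, so x4 = False.
In (¬x3 ∨ x4), x4 is now false; ¬x3 must hold, so x3 = False.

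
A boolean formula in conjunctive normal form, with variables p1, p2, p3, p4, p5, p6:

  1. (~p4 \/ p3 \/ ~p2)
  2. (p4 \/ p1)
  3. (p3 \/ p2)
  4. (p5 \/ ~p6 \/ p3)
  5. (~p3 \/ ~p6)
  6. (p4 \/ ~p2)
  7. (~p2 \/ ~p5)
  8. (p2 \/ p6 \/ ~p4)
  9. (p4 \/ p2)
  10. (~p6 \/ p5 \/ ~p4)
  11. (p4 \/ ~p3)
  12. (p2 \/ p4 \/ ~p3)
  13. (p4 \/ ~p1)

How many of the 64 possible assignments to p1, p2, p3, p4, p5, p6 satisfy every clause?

2

The models are:
  p1=F p2=T p3=T p4=T p5=F p6=F
  p1=T p2=T p3=T p4=T p5=F p6=F
That's 2 in total.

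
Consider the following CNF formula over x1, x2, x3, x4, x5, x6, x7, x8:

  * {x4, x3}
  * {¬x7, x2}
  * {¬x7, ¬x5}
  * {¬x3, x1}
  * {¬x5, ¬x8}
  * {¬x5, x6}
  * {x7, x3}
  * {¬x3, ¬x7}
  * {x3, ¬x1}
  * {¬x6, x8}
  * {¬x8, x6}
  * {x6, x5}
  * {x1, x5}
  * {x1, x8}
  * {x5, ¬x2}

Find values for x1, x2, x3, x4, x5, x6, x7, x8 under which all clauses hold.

x1=1, x2=0, x3=1, x4=1, x5=0, x6=1, x7=0, x8=1

Check each clause:
  1. {x4, x3} — x3 is true.
  2. {¬x7, x2} — ¬x7 is true.
  3. {¬x5, ¬x7} — ¬x7 is true.
  4. {¬x3, x1} — x1 is true.
  5. {¬x5, ¬x8} — ¬x5 is true.
  6. {x6, ¬x5} — ¬x5 is true.
  7. {x7, x3} — x3 is true.
  8. {¬x7, ¬x3} — ¬x7 is true.
  9. {x3, ¬x1} — x3 is true.
  10. {x8, ¬x6} — x8 is true.
  11. {¬x8, x6} — x6 is true.
  12. {x6, x5} — x6 is true.
  13. {x1, x5} — x1 is true.
  14. {x1, x8} — x8 is true.
  15. {¬x2, x5} — ¬x2 is true.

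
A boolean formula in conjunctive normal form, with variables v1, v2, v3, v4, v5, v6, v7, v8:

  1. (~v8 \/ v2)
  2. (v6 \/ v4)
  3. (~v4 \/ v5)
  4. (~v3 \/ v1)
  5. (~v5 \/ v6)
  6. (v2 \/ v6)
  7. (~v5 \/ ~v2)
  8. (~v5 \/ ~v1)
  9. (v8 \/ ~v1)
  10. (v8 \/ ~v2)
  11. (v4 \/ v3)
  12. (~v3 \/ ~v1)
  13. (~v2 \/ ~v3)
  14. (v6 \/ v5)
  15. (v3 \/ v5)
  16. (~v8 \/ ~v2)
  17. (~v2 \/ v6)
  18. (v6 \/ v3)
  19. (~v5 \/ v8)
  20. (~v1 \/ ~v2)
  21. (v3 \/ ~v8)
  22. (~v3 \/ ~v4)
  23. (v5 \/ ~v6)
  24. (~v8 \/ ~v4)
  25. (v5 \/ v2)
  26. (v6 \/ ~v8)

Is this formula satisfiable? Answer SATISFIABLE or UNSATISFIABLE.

v2 = True:
  propagation gives v5=False, v4=False, v6=True; an empty clause results — contradiction.
v2 = False:
  propagation gives v8=False, v6=True, v1=False, v3=False; an empty clause results — contradiction.
Every branch closes, so no satisfying assignment exists.

UNSATISFIABLE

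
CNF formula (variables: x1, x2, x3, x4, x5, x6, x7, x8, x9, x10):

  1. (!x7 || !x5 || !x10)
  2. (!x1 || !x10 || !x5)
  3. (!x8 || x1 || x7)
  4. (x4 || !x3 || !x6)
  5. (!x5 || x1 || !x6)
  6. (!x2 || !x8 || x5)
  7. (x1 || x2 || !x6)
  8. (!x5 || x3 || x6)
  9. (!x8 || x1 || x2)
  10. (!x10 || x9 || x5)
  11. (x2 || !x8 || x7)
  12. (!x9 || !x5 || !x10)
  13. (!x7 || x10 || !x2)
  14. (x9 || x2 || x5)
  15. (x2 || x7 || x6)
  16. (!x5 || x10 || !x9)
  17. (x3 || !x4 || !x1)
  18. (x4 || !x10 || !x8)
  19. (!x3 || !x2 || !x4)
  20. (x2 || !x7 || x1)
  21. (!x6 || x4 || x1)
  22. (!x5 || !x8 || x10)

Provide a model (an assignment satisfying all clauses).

x1=0  x2=1  x3=0  x4=1  x5=0  x6=1  x7=0  x8=0  x9=1  x10=1

Pure literal: x8 appears only negated; assign x8 = False.
Try x1 = False.
Set x2 = True and propagate.
The remaining clauses are satisfied by x3 = False, x4 = True, x5 = False, x6 = True, x7 = False, x9 = True, x10 = True.
Every clause has at least one true literal under this assignment.
Check each clause:
  1. (!x7 || !x10 || !x5) — !x7 is true.
  2. (!x1 || !x5 || !x10) — !x5 is true.
  3. (x7 || !x8 || x1) — !x8 is true.
  4. (x4 || !x3 || !x6) — x4 is true.
  5. (!x5 || x1 || !x6) — !x5 is true.
  6. (!x8 || x5 || !x2) — !x8 is true.
  7. (!x6 || x1 || x2) — x2 is true.
  8. (!x5 || x6 || x3) — x6 is true.
  9. (x1 || !x8 || x2) — !x8 is true.
  10. (x9 || !x10 || x5) — x9 is true.
  11. (x2 || x7 || !x8) — !x8 is true.
  12. (!x5 || !x9 || !x10) — !x5 is true.
  13. (x10 || !x7 || !x2) — !x7 is true.
  14. (x5 || x9 || x2) — x9 is true.
  15. (x6 || x7 || x2) — x2 is true.
  16. (x10 || !x5 || !x9) — x10 is true.
  17. (x3 || !x1 || !x4) — !x1 is true.
  18. (!x10 || x4 || !x8) — !x8 is true.
  19. (!x2 || !x4 || !x3) — !x3 is true.
  20. (x2 || x1 || !x7) — x2 is true.
  21. (x1 || x4 || !x6) — x4 is true.
  22. (!x8 || !x5 || x10) — !x8 is true.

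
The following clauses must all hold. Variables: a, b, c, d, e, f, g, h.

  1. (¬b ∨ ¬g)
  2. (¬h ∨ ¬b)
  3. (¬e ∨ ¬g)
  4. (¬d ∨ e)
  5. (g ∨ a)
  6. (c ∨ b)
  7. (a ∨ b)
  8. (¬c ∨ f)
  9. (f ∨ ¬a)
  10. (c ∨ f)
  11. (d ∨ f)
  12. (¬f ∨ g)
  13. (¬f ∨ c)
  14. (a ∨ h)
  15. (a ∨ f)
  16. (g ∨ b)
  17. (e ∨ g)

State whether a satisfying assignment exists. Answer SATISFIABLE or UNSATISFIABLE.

SATISFIABLE

Try a = True.
  then f is forced to True.
  then g is forced to True.
  then b is forced to False.
  then e is forced to False.
  then d is forced to False.
  then c is forced to True.
h is now unconstrained; take h = False.
So a=True, b=False, c=True, d=False, e=False, f=True, g=True, h=False is a satisfying assignment.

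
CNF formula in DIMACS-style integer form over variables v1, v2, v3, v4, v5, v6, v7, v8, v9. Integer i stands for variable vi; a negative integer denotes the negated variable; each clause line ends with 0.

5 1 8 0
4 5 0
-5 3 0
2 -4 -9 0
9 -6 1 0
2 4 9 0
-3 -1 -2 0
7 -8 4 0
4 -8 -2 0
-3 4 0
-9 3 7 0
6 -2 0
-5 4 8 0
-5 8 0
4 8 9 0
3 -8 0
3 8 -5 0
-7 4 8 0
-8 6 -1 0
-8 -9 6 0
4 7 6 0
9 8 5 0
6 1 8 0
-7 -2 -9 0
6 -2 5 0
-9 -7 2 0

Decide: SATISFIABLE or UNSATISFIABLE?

Try v1 = False.
Branch on v2: take v2 = False.
The remaining clauses are satisfied by v3 = True, v4 = True, v5 = False, v6 = False, v7 = False, v8 = True, v9 = False.
Every clause has at least one true literal under this assignment.
So v1=False, v2=False, v3=True, v4=True, v5=False, v6=False, v7=False, v8=True, v9=False is a satisfying assignment.

SATISFIABLE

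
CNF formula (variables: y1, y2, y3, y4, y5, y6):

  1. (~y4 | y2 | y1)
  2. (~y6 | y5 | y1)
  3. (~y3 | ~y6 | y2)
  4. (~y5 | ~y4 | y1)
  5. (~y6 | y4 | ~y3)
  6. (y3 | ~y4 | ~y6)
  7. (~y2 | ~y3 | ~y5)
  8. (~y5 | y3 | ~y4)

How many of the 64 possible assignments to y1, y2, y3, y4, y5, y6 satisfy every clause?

28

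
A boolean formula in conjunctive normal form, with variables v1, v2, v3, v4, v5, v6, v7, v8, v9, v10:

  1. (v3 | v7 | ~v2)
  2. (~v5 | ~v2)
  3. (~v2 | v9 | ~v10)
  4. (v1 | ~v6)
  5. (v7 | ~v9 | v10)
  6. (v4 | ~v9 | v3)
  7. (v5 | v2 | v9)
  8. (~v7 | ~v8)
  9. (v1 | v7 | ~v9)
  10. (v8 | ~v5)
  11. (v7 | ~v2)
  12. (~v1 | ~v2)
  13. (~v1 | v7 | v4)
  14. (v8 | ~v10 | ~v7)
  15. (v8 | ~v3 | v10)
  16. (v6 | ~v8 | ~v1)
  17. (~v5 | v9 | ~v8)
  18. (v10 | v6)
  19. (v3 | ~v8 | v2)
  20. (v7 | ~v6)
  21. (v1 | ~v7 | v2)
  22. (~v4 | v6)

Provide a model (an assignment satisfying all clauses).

Try v1 = True.
  then v2 is forced to False.
For the remaining variables, v3 = False, v4 = True, v5 = False, v6 = True, v7 = True, v8 = False, v9 = True, v10 = False works.
Check each clause:
  1. (v7 | ~v2 | v3) — ~v2 is true.
  2. (~v2 | ~v5) — ~v5 is true.
  3. (~v10 | ~v2 | v9) — v9 is true.
  4. (~v6 | v1) — v1 is true.
  5. (v10 | v7 | ~v9) — v7 is true.
  6. (~v9 | v3 | v4) — v4 is true.
  7. (v5 | v9 | v2) — v9 is true.
  8. (~v8 | ~v7) — ~v8 is true.
  9. (v7 | v1 | ~v9) — v1 is true.
  10. (v8 | ~v5) — ~v5 is true.
  11. (v7 | ~v2) — ~v2 is true.
  12. (~v1 | ~v2) — ~v2 is true.
  13. (v7 | ~v1 | v4) — v4 is true.
  14. (v8 | ~v7 | ~v10) — ~v10 is true.
  15. (v10 | ~v3 | v8) — ~v3 is true.
  16. (~v1 | v6 | ~v8) — ~v8 is true.
  17. (~v8 | v9 | ~v5) — ~v8 is true.
  18. (v10 | v6) — v6 is true.
  19. (v2 | v3 | ~v8) — ~v8 is true.
  20. (~v6 | v7) — v7 is true.
  21. (v1 | v2 | ~v7) — v1 is true.
  22. (v6 | ~v4) — v6 is true.

v1=True  v2=False  v3=False  v4=True  v5=False  v6=True  v7=True  v8=False  v9=True  v10=False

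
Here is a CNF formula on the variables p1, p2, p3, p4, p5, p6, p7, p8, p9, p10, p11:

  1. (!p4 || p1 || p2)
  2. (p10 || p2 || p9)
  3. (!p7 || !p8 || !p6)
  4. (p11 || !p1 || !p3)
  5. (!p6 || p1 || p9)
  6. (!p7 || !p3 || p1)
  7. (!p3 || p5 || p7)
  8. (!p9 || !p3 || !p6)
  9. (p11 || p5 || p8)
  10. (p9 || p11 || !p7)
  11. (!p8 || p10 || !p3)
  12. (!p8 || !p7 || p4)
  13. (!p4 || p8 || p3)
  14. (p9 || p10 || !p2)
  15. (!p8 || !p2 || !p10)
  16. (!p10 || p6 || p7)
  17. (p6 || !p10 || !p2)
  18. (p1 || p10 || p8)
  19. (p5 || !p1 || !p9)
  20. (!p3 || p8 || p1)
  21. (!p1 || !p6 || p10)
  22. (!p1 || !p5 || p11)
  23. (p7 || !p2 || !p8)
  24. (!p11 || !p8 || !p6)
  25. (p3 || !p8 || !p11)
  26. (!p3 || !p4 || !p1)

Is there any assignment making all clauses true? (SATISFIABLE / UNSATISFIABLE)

Set p1 = True and propagate.
Try p2 = True.
Try p3 = False.
For the remaining variables, p4 = False, p5 = True, p6 = True, p7 = True, p8 = False, p9 = False, p10 = True, p11 = True works.
So p1 = 1, p2 = 1, p3 = 0, p4 = 0, p5 = 1, p6 = 1, p7 = 1, p8 = 0, p9 = 0, p10 = 1, p11 = 1 is a satisfying assignment.

SATISFIABLE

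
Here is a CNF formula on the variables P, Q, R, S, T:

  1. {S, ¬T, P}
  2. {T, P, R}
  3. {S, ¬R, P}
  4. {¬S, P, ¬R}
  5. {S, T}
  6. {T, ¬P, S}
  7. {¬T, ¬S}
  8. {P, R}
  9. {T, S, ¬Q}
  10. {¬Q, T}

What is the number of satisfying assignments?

6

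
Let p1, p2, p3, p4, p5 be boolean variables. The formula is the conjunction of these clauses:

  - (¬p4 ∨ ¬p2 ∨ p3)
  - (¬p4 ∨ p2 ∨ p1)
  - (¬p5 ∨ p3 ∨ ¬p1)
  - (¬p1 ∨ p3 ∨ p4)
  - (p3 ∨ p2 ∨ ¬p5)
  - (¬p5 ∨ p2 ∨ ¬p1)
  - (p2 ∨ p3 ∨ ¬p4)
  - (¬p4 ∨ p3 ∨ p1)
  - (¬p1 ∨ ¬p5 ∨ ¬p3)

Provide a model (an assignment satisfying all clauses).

p1=1, p2=0, p3=1, p4=1, p5=0

p5 occurs only negated in the remaining clauses — set p5 = False.
Branch on p1: take p1 = True.
Try p2 = False.
Branch on p3: take p3 = True.
p4 is now unconstrained; take p4 = True.
Every clause has at least one true literal under this assignment.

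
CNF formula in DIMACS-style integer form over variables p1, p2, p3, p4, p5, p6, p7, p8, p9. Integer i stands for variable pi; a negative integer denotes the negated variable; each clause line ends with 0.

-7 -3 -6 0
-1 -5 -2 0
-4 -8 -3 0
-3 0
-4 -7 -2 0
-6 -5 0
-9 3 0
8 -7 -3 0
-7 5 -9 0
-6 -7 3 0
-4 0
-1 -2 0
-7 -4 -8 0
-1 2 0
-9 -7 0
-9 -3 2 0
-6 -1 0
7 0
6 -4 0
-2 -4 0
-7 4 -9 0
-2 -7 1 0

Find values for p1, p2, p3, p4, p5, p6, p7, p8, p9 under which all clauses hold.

p1=False, p2=False, p3=False, p4=False, p5=False, p6=False, p7=True, p8=False, p9=False

Unit propagation: (~p3) forces p3 = False.
(~p9) is a unit clause, so p9 = False.
Unit propagation: (~p4) forces p4 = False.
The clause (p7) is unit: p7 must be True.
(~p6) is a unit clause, so p6 = False.
Pure literal: p5 appears only negated; assign p5 = False.
Branch on p1: take p1 = False.
  then p2 is forced to False.
p8 is now unconstrained; take p8 = False.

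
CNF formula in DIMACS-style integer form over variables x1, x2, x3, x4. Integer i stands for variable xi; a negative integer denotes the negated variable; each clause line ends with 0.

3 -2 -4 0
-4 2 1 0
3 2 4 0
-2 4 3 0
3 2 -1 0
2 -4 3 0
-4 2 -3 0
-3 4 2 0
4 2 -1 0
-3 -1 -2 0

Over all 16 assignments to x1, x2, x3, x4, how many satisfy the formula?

2

Satisfying assignments:
  x1=0 x2=1 x3=1 x4=0
  x1=0 x2=1 x3=1 x4=1
That's 2 in total.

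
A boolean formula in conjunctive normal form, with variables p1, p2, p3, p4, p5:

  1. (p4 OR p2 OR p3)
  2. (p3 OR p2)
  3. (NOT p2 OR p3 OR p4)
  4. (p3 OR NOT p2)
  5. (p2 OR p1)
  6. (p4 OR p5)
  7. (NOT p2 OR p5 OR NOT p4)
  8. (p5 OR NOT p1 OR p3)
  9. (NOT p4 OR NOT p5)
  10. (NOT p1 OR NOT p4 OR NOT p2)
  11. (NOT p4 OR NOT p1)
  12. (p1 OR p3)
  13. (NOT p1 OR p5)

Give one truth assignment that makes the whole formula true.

Pure literal: p3 appears only positively; assign p3 = True.
Try p1 = False.
  then p2 is forced to True.
Branch on p4: take p4 = False.
  then p5 is forced to True.

p1=F  p2=T  p3=T  p4=F  p5=T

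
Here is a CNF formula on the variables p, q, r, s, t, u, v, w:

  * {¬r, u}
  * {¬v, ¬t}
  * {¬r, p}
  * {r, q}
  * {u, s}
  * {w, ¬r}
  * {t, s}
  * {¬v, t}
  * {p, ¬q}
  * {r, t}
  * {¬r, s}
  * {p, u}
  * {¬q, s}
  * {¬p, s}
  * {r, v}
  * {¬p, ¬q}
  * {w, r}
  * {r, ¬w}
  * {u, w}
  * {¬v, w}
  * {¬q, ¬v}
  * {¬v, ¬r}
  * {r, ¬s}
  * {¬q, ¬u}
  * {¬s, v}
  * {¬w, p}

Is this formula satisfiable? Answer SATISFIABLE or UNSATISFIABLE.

r = True:
  propagation gives u=True, p=True, w=True, s=True; an empty clause results — contradiction.
r = False:
  propagation gives q=True, p=True; an empty clause results — contradiction.
Every branch closes, so no satisfying assignment exists.

UNSATISFIABLE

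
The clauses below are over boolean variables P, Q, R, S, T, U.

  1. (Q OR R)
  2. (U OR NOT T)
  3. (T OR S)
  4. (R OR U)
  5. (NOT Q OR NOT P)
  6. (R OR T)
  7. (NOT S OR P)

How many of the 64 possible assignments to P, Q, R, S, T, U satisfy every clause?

The models are:
  P=F Q=F R=T S=F T=T U=T
  P=F Q=T R=F S=F T=T U=T
  P=F Q=T R=T S=F T=T U=T
  P=T Q=F R=T S=F T=T U=T
  P=T Q=F R=T S=T T=F U=F
  P=T Q=F R=T S=T T=F U=T
  P=T Q=F R=T S=T T=T U=T
That's 7 in total.

7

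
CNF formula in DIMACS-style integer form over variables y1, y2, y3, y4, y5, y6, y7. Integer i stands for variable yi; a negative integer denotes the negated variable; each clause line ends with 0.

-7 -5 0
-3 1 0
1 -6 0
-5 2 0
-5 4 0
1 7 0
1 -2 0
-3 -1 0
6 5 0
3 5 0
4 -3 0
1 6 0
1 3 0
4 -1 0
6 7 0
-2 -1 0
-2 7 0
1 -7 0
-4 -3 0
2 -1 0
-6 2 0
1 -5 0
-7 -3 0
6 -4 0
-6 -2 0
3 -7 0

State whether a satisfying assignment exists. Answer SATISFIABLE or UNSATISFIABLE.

UNSATISFIABLE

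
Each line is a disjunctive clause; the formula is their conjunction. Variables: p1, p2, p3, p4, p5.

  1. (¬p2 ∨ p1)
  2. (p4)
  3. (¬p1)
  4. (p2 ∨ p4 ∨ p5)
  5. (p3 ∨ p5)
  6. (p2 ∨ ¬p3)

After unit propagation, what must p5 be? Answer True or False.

(p4) stands alone — p4 = True.
Unit clause (¬p1) sets p1 = False.
(¬p2 ∨ p1): since p1 = False, the clause reduces to (¬p2). p2 = False.
(¬p3 ∨ p2) with p2 = False leaves only ¬p3, so p3 = False.
From (p3 ∨ p5) and p3 = False: p5 = True.

True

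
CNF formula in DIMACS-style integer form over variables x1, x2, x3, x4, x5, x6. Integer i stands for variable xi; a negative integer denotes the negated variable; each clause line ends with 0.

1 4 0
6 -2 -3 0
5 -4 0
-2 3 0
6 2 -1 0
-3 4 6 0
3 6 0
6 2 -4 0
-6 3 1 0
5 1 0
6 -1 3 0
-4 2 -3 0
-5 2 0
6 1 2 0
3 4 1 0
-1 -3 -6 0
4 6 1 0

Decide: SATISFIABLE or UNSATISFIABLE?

Try x1 = False.
  then x4 is forced to True.
  then x5 is forced to True.
  then x2 is forced to True.
  then x3 is forced to True.
  then x6 is forced to True.
So x1=F, x2=T, x3=T, x4=T, x5=T, x6=T is a satisfying assignment.

SATISFIABLE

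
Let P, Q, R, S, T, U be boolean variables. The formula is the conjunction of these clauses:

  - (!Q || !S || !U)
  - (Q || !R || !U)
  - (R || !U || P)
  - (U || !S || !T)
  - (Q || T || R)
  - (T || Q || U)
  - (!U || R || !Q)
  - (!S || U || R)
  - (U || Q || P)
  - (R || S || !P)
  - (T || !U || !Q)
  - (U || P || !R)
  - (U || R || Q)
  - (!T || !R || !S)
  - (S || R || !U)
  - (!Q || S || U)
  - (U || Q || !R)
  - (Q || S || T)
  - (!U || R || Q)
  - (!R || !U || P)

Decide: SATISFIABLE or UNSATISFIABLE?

SATISFIABLE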